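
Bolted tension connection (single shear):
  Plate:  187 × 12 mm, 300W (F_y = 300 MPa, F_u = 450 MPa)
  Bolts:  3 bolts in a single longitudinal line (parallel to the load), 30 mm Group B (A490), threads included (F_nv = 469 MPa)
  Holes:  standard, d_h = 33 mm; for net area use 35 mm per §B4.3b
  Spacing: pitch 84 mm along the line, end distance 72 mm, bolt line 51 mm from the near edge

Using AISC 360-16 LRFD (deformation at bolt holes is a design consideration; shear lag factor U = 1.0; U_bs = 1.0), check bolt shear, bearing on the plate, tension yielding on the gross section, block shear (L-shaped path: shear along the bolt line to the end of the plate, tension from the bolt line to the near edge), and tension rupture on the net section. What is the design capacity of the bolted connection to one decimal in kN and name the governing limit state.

506.3 kN (block shear governs)

Bolt shear: A_b = π(30)²/4 = 706.86 mm². φR_n = 0.75 × 469 × 706.86 × 3 × 1 = 745.9 kN.
Bearing (12 mm plate, F_u = 450 MPa): end bolts L_c = 72 − 33/2 = 55.5, R_n = min(1.2×55.5×12×450, 2.4×30×12×450) = 359.64 kN/bolt; interior L_c = 84 − 33 = 51, R_n = 330.48 kN/bolt. φR_n = 0.75 × (1×359.64 + 2×330.48) = 765.5 kN.
Tension yield (gross): A_g = 187×12 = 2244 mm². φR_n = 0.90 × 300 × 2244 = 605.9 kN.
Block shear: shear path 1×[72+2×84] = 1×240 mm, A_gv = 2880, A_nv = 1×(240 − 2.5×35)×12 = 1830 mm²; tension to near edge: (51 − 0.5×35)×12 = 402 mm². R_n = min(0.6×450×1830, 0.6×300×2880) + 1.0×450×402 = min(494.1, 518.4) + 180.9 = 675 kN. φR_n = 0.75 × 675 = 506.3 kN.
Tension rupture (net): A_n = (187 − 1×35)×12 = 1824 mm² (U = 1.0, A_e = A_n). φR_n = 0.75 × 450 × 1824 = 615.6 kN.
Governing: min(745.9, 765.5, 605.9, 506.3, 615.6) = 506.3 kN → block shear.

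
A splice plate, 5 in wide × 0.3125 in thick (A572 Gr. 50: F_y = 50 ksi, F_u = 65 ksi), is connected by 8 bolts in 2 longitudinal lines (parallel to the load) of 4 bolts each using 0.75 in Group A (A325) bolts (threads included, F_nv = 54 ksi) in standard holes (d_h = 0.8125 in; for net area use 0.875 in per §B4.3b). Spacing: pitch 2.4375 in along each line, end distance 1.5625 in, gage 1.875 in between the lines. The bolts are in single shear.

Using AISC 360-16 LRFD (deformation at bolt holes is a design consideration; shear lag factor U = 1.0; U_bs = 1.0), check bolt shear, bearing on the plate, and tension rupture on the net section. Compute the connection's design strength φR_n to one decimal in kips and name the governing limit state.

Bolt shear: A_b = π(0.75)²/4 = 0.44179 in². φR_n = 0.75 × 54 × 0.44179 × 8 × 1 = 143.1 kips.
Bearing (0.3125 in plate, F_u = 65 ksi): end bolts L_c = 1.5625 − 0.8125/2 = 1.15625, R_n = min(1.2×1.15625×0.3125×65, 2.4×0.75×0.3125×65) = 28.184 kips/bolt; interior L_c = 2.4375 − 0.8125 = 1.625, R_n = 36.563 kips/bolt. φR_n = 0.75 × (2×28.184 + 6×36.563) = 206.8 kips.
Tension rupture (net): A_n = (5 − 2×0.875)×0.3125 = 1.0156 in² (U = 1.0, A_e = A_n). φR_n = 0.75 × 65 × 1.0156 = 49.5 kips.
Governing: min(143.1, 206.8, 49.5) = 49.5 kips → net-section rupture.

49.5 kips (net-section rupture governs)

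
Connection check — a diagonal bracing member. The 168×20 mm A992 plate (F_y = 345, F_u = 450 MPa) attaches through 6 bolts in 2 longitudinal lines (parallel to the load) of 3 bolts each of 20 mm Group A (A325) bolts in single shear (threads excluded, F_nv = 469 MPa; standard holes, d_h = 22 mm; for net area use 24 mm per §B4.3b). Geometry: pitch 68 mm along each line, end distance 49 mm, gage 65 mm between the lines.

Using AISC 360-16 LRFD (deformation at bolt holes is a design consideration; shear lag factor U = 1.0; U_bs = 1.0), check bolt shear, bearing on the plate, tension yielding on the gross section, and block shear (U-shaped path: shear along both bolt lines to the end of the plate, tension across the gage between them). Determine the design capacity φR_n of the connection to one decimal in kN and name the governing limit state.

663.0 kN (bolt shear governs)

Bolt shear: A_b = π(20)²/4 = 314.16 mm². φR_n = 0.75 × 469 × 314.16 × 6 × 1 = 663.0 kN.
Bearing (20 mm plate, F_u = 450 MPa): end bolts L_c = 49 − 22/2 = 38, R_n = min(1.2×38×20×450, 2.4×20×20×450) = 410.4 kN/bolt; interior L_c = 68 − 22 = 46, R_n = 432 kN/bolt. φR_n = 0.75 × (2×410.4 + 4×432) = 1911.6 kN.
Tension yield (gross): A_g = 168×20 = 3360 mm². φR_n = 0.90 × 345 × 3360 = 1043.3 kN.
Block shear: shear path 2×[49+2×68] = 2×185 mm, A_gv = 7400, A_nv = 2×(185 − 2.5×24)×20 = 5000 mm²; tension across gage: (65 − 1×24)×20 = 820 mm². R_n = min(0.6×450×5000, 0.6×345×7400) + 1.0×450×820 = min(1350, 1531.8) + 369 = 1719 kN. φR_n = 0.75 × 1719 = 1289.3 kN.
Governing: min(663.0, 1911.6, 1043.3, 1289.3) = 663.0 kN → bolt shear.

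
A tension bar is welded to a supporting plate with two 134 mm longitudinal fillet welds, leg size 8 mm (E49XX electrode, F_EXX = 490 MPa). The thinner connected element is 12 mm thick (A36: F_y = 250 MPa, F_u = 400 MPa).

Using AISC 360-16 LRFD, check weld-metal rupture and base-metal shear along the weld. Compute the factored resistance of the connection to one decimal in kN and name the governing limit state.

334.2 kN (weld metal governs)

Weld metal: throat = 0.707×8 = 5.656 mm, L = 2×134 = 268 mm. φR_n = 0.75 × 0.6 × 490 × 5.656 × 268 = 334.2 kN.
Base metal shear (12 mm plate): yield φR_n = 1.0×0.6×250×12×268 = 482.4 kN; rupture φR_n = 0.75×0.6×400×12×268 = 578.9 kN; take 482.4 kN (yield).
Governing: min(334.2, 482.4) = 334.2 kN → weld metal.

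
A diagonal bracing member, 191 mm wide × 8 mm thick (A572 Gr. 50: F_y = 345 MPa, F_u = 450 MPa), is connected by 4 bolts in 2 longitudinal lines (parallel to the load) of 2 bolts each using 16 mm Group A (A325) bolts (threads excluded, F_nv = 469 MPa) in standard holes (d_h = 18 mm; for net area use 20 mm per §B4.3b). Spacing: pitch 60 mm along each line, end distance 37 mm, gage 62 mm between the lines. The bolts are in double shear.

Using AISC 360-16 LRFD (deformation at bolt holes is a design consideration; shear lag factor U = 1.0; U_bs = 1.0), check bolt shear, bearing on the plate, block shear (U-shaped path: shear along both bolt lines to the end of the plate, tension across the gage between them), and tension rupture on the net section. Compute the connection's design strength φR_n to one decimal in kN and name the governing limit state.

330.5 kN (block shear governs)

Bolt shear: A_b = π(16)²/4 = 201.06 mm². φR_n = 0.75 × 469 × 201.06 × 4 × 2 = 565.8 kN.
Bearing (8 mm plate, F_u = 450 MPa): end bolts L_c = 37 − 18/2 = 28, R_n = min(1.2×28×8×450, 2.4×16×8×450) = 120.96 kN/bolt; interior L_c = 60 − 18 = 42, R_n = 138.24 kN/bolt. φR_n = 0.75 × (2×120.96 + 2×138.24) = 388.8 kN.
Block shear: shear path 2×[37+1×60] = 2×97 mm, A_gv = 1552, A_nv = 2×(97 − 1.5×20)×8 = 1072 mm²; tension across gage: (62 − 1×20)×8 = 336 mm². R_n = min(0.6×450×1072, 0.6×345×1552) + 1.0×450×336 = min(289.44, 321.26) + 151.2 = 440.64 kN. φR_n = 0.75 × 440.64 = 330.5 kN.
Tension rupture (net): A_n = (191 − 2×20)×8 = 1208 mm² (U = 1.0, A_e = A_n). φR_n = 0.75 × 450 × 1208 = 407.7 kN.
Governing: min(565.8, 388.8, 330.5, 407.7) = 330.5 kN → block shear.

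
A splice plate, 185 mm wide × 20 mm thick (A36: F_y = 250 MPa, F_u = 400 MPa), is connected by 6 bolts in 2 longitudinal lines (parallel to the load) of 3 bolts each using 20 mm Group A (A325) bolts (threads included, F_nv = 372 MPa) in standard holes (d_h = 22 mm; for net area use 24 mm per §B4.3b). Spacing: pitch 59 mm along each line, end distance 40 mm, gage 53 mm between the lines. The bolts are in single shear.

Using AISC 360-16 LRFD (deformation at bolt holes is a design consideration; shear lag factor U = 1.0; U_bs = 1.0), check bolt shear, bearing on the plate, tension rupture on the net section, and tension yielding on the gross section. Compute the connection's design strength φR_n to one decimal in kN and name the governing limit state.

Bolt shear: A_b = π(20)²/4 = 314.16 mm². φR_n = 0.75 × 372 × 314.16 × 6 × 1 = 525.9 kN.
Bearing (20 mm plate, F_u = 400 MPa): end bolts L_c = 40 − 22/2 = 29, R_n = min(1.2×29×20×400, 2.4×20×20×400) = 278.4 kN/bolt; interior L_c = 59 − 22 = 37, R_n = 355.2 kN/bolt. φR_n = 0.75 × (2×278.4 + 4×355.2) = 1483.2 kN.
Tension rupture (net): A_n = (185 − 2×24)×20 = 2740 mm² (U = 1.0, A_e = A_n). φR_n = 0.75 × 400 × 2740 = 822.0 kN.
Tension yield (gross): A_g = 185×20 = 3700 mm². φR_n = 0.90 × 250 × 3700 = 832.5 kN.
Governing: min(525.9, 1483.2, 822.0, 832.5) = 525.9 kN → bolt shear.

525.9 kN (bolt shear governs)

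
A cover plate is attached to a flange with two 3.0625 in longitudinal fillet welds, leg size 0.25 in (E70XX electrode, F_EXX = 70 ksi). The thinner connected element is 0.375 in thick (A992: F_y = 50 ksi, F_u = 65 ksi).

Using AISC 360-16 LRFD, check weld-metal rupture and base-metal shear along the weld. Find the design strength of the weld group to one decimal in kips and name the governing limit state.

Weld metal: throat = 0.707×0.25 = 0.17675 in, L = 2×3.0625 = 6.125 in. φR_n = 0.75 × 0.6 × 70 × 0.17675 × 6.125 = 34.1 kips.
Base metal shear (0.375 in plate): yield φR_n = 1.0×0.6×50×0.375×6.125 = 68.9 kips; rupture φR_n = 0.75×0.6×65×0.375×6.125 = 67.2 kips; take 67.2 kips (rupture).
Governing: min(34.1, 67.2) = 34.1 kips → weld metal.

34.1 kips (weld metal governs)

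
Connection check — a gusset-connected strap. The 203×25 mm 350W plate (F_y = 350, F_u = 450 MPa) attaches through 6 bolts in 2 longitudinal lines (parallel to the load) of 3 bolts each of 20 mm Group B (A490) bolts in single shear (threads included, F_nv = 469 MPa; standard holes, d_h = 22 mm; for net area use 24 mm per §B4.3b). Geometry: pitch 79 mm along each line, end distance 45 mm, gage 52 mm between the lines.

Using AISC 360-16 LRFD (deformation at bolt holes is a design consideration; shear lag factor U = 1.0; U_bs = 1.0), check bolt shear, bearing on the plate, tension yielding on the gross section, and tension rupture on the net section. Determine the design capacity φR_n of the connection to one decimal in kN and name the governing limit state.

663.0 kN (bolt shear governs)

Bolt shear: A_b = π(20)²/4 = 314.16 mm². φR_n = 0.75 × 469 × 314.16 × 6 × 1 = 663.0 kN.
Bearing (25 mm plate, F_u = 450 MPa): end bolts L_c = 45 − 22/2 = 34, R_n = min(1.2×34×25×450, 2.4×20×25×450) = 459 kN/bolt; interior L_c = 79 − 22 = 57, R_n = 540 kN/bolt. φR_n = 0.75 × (2×459 + 4×540) = 2308.5 kN.
Tension yield (gross): A_g = 203×25 = 5075 mm². φR_n = 0.90 × 350 × 5075 = 1598.6 kN.
Tension rupture (net): A_n = (203 − 2×24)×25 = 3875 mm² (U = 1.0, A_e = A_n). φR_n = 0.75 × 450 × 3875 = 1307.8 kN.
Governing: min(663.0, 2308.5, 1598.6, 1307.8) = 663.0 kN → bolt shear.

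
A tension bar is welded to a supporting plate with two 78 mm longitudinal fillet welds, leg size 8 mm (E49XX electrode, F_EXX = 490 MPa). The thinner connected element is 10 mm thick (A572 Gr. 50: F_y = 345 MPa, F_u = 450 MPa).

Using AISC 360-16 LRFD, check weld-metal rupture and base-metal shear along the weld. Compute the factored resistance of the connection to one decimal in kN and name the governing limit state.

Weld metal: throat = 0.707×8 = 5.656 mm, L = 2×78 = 156 mm. φR_n = 0.75 × 0.6 × 490 × 5.656 × 156 = 194.6 kN.
Base metal shear (10 mm plate): yield φR_n = 1.0×0.6×345×10×156 = 322.9 kN; rupture φR_n = 0.75×0.6×450×10×156 = 315.9 kN; take 315.9 kN (rupture).
Governing: min(194.6, 315.9) = 194.6 kN → weld metal.

194.6 kN (weld metal governs)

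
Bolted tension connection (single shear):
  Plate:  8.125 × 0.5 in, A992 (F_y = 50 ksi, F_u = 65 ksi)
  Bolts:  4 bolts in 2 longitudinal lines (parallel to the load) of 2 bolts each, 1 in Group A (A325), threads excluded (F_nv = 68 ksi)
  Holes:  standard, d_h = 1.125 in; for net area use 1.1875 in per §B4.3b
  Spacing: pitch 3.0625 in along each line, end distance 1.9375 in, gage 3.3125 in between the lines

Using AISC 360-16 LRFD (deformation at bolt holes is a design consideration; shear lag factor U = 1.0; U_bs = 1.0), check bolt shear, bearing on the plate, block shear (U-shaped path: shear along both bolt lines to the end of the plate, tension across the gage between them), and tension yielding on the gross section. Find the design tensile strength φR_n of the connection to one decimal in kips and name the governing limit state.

145.9 kips (block shear governs)

Bolt shear: A_b = π(1)²/4 = 0.7854 in². φR_n = 0.75 × 68 × 0.7854 × 4 × 1 = 160.2 kips.
Bearing (0.5 in plate, F_u = 65 ksi): end bolts L_c = 1.9375 − 1.125/2 = 1.375, R_n = min(1.2×1.375×0.5×65, 2.4×1×0.5×65) = 53.625 kips/bolt; interior L_c = 3.0625 − 1.125 = 1.9375, R_n = 75.563 kips/bolt. φR_n = 0.75 × (2×53.625 + 2×75.563) = 193.8 kips.
Block shear: shear path 2×[1.9375+1×3.0625] = 2×5 in, A_gv = 5, A_nv = 2×(5 − 1.5×1.1875)×0.5 = 3.2188 in²; tension across gage: (3.3125 − 1×1.1875)×0.5 = 1.0625 in². R_n = min(0.6×65×3.2188, 0.6×50×5) + 1.0×65×1.0625 = min(125.53, 150) + 69.063 = 194.59 kips. φR_n = 0.75 × 194.59 = 145.9 kips.
Tension yield (gross): A_g = 8.125×0.5 = 4.0625 in². φR_n = 0.90 × 50 × 4.0625 = 182.8 kips.
Governing: min(160.2, 193.8, 145.9, 182.8) = 145.9 kips → block shear.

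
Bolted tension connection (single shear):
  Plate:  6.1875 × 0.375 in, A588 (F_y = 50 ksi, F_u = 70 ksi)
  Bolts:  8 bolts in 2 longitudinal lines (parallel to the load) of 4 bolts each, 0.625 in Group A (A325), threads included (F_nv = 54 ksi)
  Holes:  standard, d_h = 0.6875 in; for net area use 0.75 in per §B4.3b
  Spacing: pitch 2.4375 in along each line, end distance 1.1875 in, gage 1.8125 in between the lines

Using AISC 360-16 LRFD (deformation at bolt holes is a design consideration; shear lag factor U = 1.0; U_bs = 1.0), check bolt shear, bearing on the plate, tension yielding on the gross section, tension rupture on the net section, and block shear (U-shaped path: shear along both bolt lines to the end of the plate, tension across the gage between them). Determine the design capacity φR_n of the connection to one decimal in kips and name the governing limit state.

Bolt shear: A_b = π(0.625)²/4 = 0.3068 in². φR_n = 0.75 × 54 × 0.3068 × 8 × 1 = 99.4 kips.
Bearing (0.375 in plate, F_u = 70 ksi): end bolts L_c = 1.1875 − 0.6875/2 = 0.84375, R_n = min(1.2×0.84375×0.375×70, 2.4×0.625×0.375×70) = 26.578 kips/bolt; interior L_c = 2.4375 − 0.6875 = 1.75, R_n = 39.375 kips/bolt. φR_n = 0.75 × (2×26.578 + 6×39.375) = 217.1 kips.
Tension yield (gross): A_g = 6.1875×0.375 = 2.3203 in². φR_n = 0.90 × 50 × 2.3203 = 104.4 kips.
Tension rupture (net): A_n = (6.1875 − 2×0.75)×0.375 = 1.7578 in² (U = 1.0, A_e = A_n). φR_n = 0.75 × 70 × 1.7578 = 92.3 kips.
Block shear: shear path 2×[1.1875+3×2.4375] = 2×8.5 in, A_gv = 6.375, A_nv = 2×(8.5 − 3.5×0.75)×0.375 = 4.4063 in²; tension across gage: (1.8125 − 1×0.75)×0.375 = 0.39844 in². R_n = min(0.6×70×4.4063, 0.6×50×6.375) + 1.0×70×0.39844 = min(185.06, 191.25) + 27.891 = 212.95 kips. φR_n = 0.75 × 212.95 = 159.7 kips.
Governing: min(99.4, 217.1, 104.4, 92.3, 159.7) = 92.3 kips → net-section rupture.

92.3 kips (net-section rupture governs)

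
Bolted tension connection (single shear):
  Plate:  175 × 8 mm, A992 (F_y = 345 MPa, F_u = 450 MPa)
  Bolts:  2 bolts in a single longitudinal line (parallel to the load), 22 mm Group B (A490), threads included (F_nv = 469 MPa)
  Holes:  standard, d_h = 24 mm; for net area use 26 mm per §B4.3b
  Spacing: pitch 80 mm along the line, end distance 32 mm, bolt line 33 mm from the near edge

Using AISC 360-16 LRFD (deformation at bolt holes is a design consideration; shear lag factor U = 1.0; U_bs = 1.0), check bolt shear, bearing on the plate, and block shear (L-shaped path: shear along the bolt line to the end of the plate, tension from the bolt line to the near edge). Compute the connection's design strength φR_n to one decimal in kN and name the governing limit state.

172.3 kN (block shear governs)

Bolt shear: A_b = π(22)²/4 = 380.13 mm². φR_n = 0.75 × 469 × 380.13 × 2 × 1 = 267.4 kN.
Bearing (8 mm plate, F_u = 450 MPa): end bolts L_c = 32 − 24/2 = 20, R_n = min(1.2×20×8×450, 2.4×22×8×450) = 86.4 kN/bolt; interior L_c = 80 − 24 = 56, R_n = 190.08 kN/bolt. φR_n = 0.75 × (1×86.4 + 1×190.08) = 207.4 kN.
Block shear: shear path 1×[32+1×80] = 1×112 mm, A_gv = 896, A_nv = 1×(112 − 1.5×26)×8 = 584 mm²; tension to near edge: (33 − 0.5×26)×8 = 160 mm². R_n = min(0.6×450×584, 0.6×345×896) + 1.0×450×160 = min(157.68, 185.47) + 72 = 229.68 kN. φR_n = 0.75 × 229.68 = 172.3 kN.
Governing: min(267.4, 207.4, 172.3) = 172.3 kN → block shear.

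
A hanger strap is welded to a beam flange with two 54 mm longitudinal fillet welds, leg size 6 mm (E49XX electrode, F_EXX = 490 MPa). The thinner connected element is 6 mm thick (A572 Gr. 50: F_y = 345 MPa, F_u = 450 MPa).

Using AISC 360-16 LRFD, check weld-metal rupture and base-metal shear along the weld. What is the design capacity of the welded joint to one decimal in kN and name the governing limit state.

Weld metal: throat = 0.707×6 = 4.242 mm, L = 2×54 = 108 mm. φR_n = 0.75 × 0.6 × 490 × 4.242 × 108 = 101.0 kN.
Base metal shear (6 mm plate): yield φR_n = 1.0×0.6×345×6×108 = 134.1 kN; rupture φR_n = 0.75×0.6×450×6×108 = 131.2 kN; take 131.2 kN (rupture).
Governing: min(101.0, 131.2) = 101.0 kN → weld metal.

101.0 kN (weld metal governs)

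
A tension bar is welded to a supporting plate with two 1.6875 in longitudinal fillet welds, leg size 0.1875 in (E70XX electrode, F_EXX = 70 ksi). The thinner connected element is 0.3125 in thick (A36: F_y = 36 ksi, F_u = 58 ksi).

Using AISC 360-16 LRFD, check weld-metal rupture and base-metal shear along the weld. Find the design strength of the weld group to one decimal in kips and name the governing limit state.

Weld metal: throat = 0.707×0.1875 = 0.13256 in, L = 2×1.6875 = 3.375 in. φR_n = 0.75 × 0.6 × 70 × 0.13256 × 3.375 = 14.1 kips.
Base metal shear (0.3125 in plate): yield φR_n = 1.0×0.6×36×0.3125×3.375 = 22.8 kips; rupture φR_n = 0.75×0.6×58×0.3125×3.375 = 27.5 kips; take 22.8 kips (yield).
Governing: min(14.1, 22.8) = 14.1 kips → weld metal.

14.1 kips (weld metal governs)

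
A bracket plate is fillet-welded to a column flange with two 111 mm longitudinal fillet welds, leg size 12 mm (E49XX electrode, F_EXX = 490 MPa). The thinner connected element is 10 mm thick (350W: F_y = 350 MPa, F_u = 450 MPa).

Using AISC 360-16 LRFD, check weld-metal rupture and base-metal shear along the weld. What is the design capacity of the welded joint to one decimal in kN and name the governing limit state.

Weld metal: throat = 0.707×12 = 8.484 mm, L = 2×111 = 222 mm. φR_n = 0.75 × 0.6 × 490 × 8.484 × 222 = 415.3 kN.
Base metal shear (10 mm plate): yield φR_n = 1.0×0.6×350×10×222 = 466.2 kN; rupture φR_n = 0.75×0.6×450×10×222 = 449.6 kN; take 449.6 kN (rupture).
Governing: min(415.3, 449.6) = 415.3 kN → weld metal.

415.3 kN (weld metal governs)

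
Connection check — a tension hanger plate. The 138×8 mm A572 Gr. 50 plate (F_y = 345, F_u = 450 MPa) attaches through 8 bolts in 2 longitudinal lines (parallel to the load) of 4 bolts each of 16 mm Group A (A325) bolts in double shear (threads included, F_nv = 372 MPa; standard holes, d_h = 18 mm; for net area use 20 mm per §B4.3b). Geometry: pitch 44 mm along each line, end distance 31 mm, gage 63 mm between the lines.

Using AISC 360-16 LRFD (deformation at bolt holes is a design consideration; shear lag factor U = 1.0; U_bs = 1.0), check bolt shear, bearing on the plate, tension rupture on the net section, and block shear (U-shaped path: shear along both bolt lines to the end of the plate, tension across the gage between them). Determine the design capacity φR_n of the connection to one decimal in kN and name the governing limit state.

Bolt shear: A_b = π(16)²/4 = 201.06 mm². φR_n = 0.75 × 372 × 201.06 × 8 × 2 = 897.5 kN.
Bearing (8 mm plate, F_u = 450 MPa): end bolts L_c = 31 − 18/2 = 22, R_n = min(1.2×22×8×450, 2.4×16×8×450) = 95.04 kN/bolt; interior L_c = 44 − 18 = 26, R_n = 112.32 kN/bolt. φR_n = 0.75 × (2×95.04 + 6×112.32) = 648.0 kN.
Tension rupture (net): A_n = (138 − 2×20)×8 = 784 mm² (U = 1.0, A_e = A_n). φR_n = 0.75 × 450 × 784 = 264.6 kN.
Block shear: shear path 2×[31+3×44] = 2×163 mm, A_gv = 2608, A_nv = 2×(163 − 3.5×20)×8 = 1488 mm²; tension across gage: (63 − 1×20)×8 = 344 mm². R_n = min(0.6×450×1488, 0.6×345×2608) + 1.0×450×344 = min(401.76, 539.86) + 154.8 = 556.56 kN. φR_n = 0.75 × 556.56 = 417.4 kN.
Governing: min(897.5, 648.0, 264.6, 417.4) = 264.6 kN → net-section rupture.

264.6 kN (net-section rupture governs)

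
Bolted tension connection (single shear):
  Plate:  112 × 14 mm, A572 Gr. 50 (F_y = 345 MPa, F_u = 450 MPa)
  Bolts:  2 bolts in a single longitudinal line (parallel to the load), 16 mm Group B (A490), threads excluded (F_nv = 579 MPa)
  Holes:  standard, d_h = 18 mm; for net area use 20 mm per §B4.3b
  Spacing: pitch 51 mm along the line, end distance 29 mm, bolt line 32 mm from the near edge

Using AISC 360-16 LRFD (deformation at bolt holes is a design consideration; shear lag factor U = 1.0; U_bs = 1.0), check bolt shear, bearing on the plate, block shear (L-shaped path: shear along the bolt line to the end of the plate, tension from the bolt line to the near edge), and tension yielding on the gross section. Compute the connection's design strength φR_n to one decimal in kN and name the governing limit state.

Bolt shear: A_b = π(16)²/4 = 201.06 mm². φR_n = 0.75 × 579 × 201.06 × 2 × 1 = 174.6 kN.
Bearing (14 mm plate, F_u = 450 MPa): end bolts L_c = 29 − 18/2 = 20, R_n = min(1.2×20×14×450, 2.4×16×14×450) = 151.2 kN/bolt; interior L_c = 51 − 18 = 33, R_n = 241.92 kN/bolt. φR_n = 0.75 × (1×151.2 + 1×241.92) = 294.8 kN.
Block shear: shear path 1×[29+1×51] = 1×80 mm, A_gv = 1120, A_nv = 1×(80 − 1.5×20)×14 = 700 mm²; tension to near edge: (32 − 0.5×20)×14 = 308 mm². R_n = min(0.6×450×700, 0.6×345×1120) + 1.0×450×308 = min(189, 231.84) + 138.6 = 327.6 kN. φR_n = 0.75 × 327.6 = 245.7 kN.
Tension yield (gross): A_g = 112×14 = 1568 mm². φR_n = 0.90 × 345 × 1568 = 486.9 kN.
Governing: min(174.6, 294.8, 245.7, 486.9) = 174.6 kN → bolt shear.

174.6 kN (bolt shear governs)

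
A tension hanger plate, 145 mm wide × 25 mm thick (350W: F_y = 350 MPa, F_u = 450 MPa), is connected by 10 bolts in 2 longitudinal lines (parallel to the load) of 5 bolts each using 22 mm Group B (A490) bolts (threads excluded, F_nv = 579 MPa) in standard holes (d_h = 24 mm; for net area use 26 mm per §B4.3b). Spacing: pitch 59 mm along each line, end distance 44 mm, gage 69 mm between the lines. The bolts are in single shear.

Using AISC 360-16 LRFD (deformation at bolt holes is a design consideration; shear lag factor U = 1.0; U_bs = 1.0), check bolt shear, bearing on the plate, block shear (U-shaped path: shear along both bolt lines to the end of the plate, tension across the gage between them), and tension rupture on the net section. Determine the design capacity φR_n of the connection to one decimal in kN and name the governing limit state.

Bolt shear: A_b = π(22)²/4 = 380.13 mm². φR_n = 0.75 × 579 × 380.13 × 10 × 1 = 1650.7 kN.
Bearing (25 mm plate, F_u = 450 MPa): end bolts L_c = 44 − 24/2 = 32, R_n = min(1.2×32×25×450, 2.4×22×25×450) = 432 kN/bolt; interior L_c = 59 − 24 = 35, R_n = 472.5 kN/bolt. φR_n = 0.75 × (2×432 + 8×472.5) = 3483.0 kN.
Block shear: shear path 2×[44+4×59] = 2×280 mm, A_gv = 14000, A_nv = 2×(280 − 4.5×26)×25 = 8150 mm²; tension across gage: (69 − 1×26)×25 = 1075 mm². R_n = min(0.6×450×8150, 0.6×350×14000) + 1.0×450×1075 = min(2200.5, 2940) + 483.75 = 2684.3 kN. φR_n = 0.75 × 2684.3 = 2013.2 kN.
Tension rupture (net): A_n = (145 − 2×26)×25 = 2325 mm² (U = 1.0, A_e = A_n). φR_n = 0.75 × 450 × 2325 = 784.7 kN.
Governing: min(1650.7, 3483.0, 2013.2, 784.7) = 784.7 kN → net-section rupture.

784.7 kN (net-section rupture governs)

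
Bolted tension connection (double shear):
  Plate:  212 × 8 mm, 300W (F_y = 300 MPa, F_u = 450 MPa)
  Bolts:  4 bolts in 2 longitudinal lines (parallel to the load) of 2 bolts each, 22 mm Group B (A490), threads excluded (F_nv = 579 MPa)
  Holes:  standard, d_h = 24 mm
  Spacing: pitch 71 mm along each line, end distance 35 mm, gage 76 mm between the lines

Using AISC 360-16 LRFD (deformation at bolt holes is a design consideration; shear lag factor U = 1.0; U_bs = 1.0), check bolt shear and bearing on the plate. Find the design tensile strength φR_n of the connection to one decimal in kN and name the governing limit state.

Bolt shear: A_b = π(22)²/4 = 380.13 mm². φR_n = 0.75 × 579 × 380.13 × 4 × 2 = 1320.6 kN.
Bearing (8 mm plate, F_u = 450 MPa): end bolts L_c = 35 − 24/2 = 23, R_n = min(1.2×23×8×450, 2.4×22×8×450) = 99.36 kN/bolt; interior L_c = 71 − 24 = 47, R_n = 190.08 kN/bolt. φR_n = 0.75 × (2×99.36 + 2×190.08) = 434.2 kN.
Governing: min(1320.6, 434.2) = 434.2 kN → bearing.

434.2 kN (bearing governs)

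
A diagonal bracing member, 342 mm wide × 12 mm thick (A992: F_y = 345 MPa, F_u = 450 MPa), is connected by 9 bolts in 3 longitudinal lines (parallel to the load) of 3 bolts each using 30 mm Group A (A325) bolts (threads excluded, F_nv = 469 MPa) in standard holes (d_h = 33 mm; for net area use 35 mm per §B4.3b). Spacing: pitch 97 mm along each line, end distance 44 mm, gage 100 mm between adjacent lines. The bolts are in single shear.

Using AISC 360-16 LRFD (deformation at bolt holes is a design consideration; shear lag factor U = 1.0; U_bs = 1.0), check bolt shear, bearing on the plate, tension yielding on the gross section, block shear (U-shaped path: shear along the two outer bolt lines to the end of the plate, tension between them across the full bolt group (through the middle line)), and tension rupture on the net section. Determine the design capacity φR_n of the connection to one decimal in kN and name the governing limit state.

959.9 kN (net-section rupture governs)

Bolt shear: A_b = π(30)²/4 = 706.86 mm². φR_n = 0.75 × 469 × 706.86 × 9 × 1 = 2237.7 kN.
Bearing (12 mm plate, F_u = 450 MPa): end bolts L_c = 44 − 33/2 = 27.5, R_n = min(1.2×27.5×12×450, 2.4×30×12×450) = 178.2 kN/bolt; interior L_c = 97 − 33 = 64, R_n = 388.8 kN/bolt. φR_n = 0.75 × (3×178.2 + 6×388.8) = 2150.6 kN.
Tension yield (gross): A_g = 342×12 = 4104 mm². φR_n = 0.90 × 345 × 4104 = 1274.3 kN.
Block shear: shear path 2×[44+2×97] = 2×238 mm, A_gv = 5712, A_nv = 2×(238 − 2.5×35)×12 = 3612 mm²; tension across gage: (200 − 2×35)×12 = 1560 mm². R_n = min(0.6×450×3612, 0.6×345×5712) + 1.0×450×1560 = min(975.24, 1182.4) + 702 = 1677.2 kN. φR_n = 0.75 × 1677.2 = 1257.9 kN.
Tension rupture (net): A_n = (342 − 3×35)×12 = 2844 mm² (U = 1.0, A_e = A_n). φR_n = 0.75 × 450 × 2844 = 959.9 kN.
Governing: min(2237.7, 2150.6, 1274.3, 1257.9, 959.9) = 959.9 kN → net-section rupture.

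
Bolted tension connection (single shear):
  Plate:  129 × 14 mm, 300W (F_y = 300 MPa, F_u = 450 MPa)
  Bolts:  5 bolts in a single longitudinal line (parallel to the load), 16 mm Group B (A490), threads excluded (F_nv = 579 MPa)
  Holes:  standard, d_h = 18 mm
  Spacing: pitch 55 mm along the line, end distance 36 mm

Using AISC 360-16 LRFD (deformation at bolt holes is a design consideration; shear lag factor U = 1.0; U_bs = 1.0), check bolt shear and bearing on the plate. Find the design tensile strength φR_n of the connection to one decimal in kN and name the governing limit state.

Bolt shear: A_b = π(16)²/4 = 201.06 mm². φR_n = 0.75 × 579 × 201.06 × 5 × 1 = 436.6 kN.
Bearing (14 mm plate, F_u = 450 MPa): end bolts L_c = 36 − 18/2 = 27, R_n = min(1.2×27×14×450, 2.4×16×14×450) = 204.12 kN/bolt; interior L_c = 55 − 18 = 37, R_n = 241.92 kN/bolt. φR_n = 0.75 × (1×204.12 + 4×241.92) = 878.9 kN.
Governing: min(436.6, 878.9) = 436.6 kN → bolt shear.

436.6 kN (bolt shear governs)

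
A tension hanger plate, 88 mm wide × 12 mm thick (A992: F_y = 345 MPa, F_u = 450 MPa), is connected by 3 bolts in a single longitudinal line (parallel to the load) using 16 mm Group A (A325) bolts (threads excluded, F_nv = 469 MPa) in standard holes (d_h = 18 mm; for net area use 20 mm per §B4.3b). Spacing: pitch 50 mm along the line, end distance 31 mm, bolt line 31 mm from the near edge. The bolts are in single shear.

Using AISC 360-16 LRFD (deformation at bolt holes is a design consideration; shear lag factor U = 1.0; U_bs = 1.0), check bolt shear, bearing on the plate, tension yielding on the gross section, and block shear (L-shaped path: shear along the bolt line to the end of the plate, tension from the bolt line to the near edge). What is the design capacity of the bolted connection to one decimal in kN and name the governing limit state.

Bolt shear: A_b = π(16)²/4 = 201.06 mm². φR_n = 0.75 × 469 × 201.06 × 3 × 1 = 212.2 kN.
Bearing (12 mm plate, F_u = 450 MPa): end bolts L_c = 31 − 18/2 = 22, R_n = min(1.2×22×12×450, 2.4×16×12×450) = 142.56 kN/bolt; interior L_c = 50 − 18 = 32, R_n = 207.36 kN/bolt. φR_n = 0.75 × (1×142.56 + 2×207.36) = 418.0 kN.
Tension yield (gross): A_g = 88×12 = 1056 mm². φR_n = 0.90 × 345 × 1056 = 327.9 kN.
Block shear: shear path 1×[31+2×50] = 1×131 mm, A_gv = 1572, A_nv = 1×(131 − 2.5×20)×12 = 972 mm²; tension to near edge: (31 − 0.5×20)×12 = 252 mm². R_n = min(0.6×450×972, 0.6×345×1572) + 1.0×450×252 = min(262.44, 325.4) + 113.4 = 375.84 kN. φR_n = 0.75 × 375.84 = 281.9 kN.
Governing: min(212.2, 418.0, 327.9, 281.9) = 212.2 kN → bolt shear.

212.2 kN (bolt shear governs)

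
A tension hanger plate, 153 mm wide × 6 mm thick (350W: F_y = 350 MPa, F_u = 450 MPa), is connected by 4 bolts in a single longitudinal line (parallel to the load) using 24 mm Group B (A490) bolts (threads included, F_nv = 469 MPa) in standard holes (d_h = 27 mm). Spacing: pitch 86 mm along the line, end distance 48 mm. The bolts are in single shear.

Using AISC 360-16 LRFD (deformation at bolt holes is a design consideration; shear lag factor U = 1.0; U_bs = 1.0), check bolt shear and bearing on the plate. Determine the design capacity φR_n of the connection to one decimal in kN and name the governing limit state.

Bolt shear: A_b = π(24)²/4 = 452.39 mm². φR_n = 0.75 × 469 × 452.39 × 4 × 1 = 636.5 kN.
Bearing (6 mm plate, F_u = 450 MPa): end bolts L_c = 48 − 27/2 = 34.5, R_n = min(1.2×34.5×6×450, 2.4×24×6×450) = 111.78 kN/bolt; interior L_c = 86 − 27 = 59, R_n = 155.52 kN/bolt. φR_n = 0.75 × (1×111.78 + 3×155.52) = 433.8 kN.
Governing: min(636.5, 433.8) = 433.8 kN → bearing.

433.8 kN (bearing governs)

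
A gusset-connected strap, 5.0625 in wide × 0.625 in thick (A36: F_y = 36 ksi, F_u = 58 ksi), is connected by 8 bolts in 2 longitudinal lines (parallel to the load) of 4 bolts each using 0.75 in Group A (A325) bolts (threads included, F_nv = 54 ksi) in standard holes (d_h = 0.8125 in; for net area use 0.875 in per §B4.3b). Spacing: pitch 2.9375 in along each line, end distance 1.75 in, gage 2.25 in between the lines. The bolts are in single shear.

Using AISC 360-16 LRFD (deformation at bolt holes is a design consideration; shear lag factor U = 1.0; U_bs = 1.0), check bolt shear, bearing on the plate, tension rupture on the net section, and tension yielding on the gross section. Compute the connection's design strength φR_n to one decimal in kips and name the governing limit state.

90.1 kips (net-section rupture governs)

Bolt shear: A_b = π(0.75)²/4 = 0.44179 in². φR_n = 0.75 × 54 × 0.44179 × 8 × 1 = 143.1 kips.
Bearing (0.625 in plate, F_u = 58 ksi): end bolts L_c = 1.75 − 0.8125/2 = 1.34375, R_n = min(1.2×1.34375×0.625×58, 2.4×0.75×0.625×58) = 58.453 kips/bolt; interior L_c = 2.9375 − 0.8125 = 2.125, R_n = 65.25 kips/bolt. φR_n = 0.75 × (2×58.453 + 6×65.25) = 381.3 kips.
Tension rupture (net): A_n = (5.0625 − 2×0.875)×0.625 = 2.0703 in² (U = 1.0, A_e = A_n). φR_n = 0.75 × 58 × 2.0703 = 90.1 kips.
Tension yield (gross): A_g = 5.0625×0.625 = 3.1641 in². φR_n = 0.90 × 36 × 3.1641 = 102.5 kips.
Governing: min(143.1, 381.3, 90.1, 102.5) = 90.1 kips → net-section rupture.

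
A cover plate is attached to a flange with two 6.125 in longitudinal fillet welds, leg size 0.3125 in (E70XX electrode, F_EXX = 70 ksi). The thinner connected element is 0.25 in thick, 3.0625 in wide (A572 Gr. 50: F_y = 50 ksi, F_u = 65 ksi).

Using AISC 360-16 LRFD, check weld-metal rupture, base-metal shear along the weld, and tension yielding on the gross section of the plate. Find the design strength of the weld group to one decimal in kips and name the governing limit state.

34.5 kips (gross-section yield governs)

Weld metal: throat = 0.707×0.3125 = 0.22094 in, L = 2×6.125 = 12.25 in. φR_n = 0.75 × 0.6 × 70 × 0.22094 × 12.25 = 85.3 kips.
Base metal shear (0.25 in plate): yield φR_n = 1.0×0.6×50×0.25×12.25 = 91.9 kips; rupture φR_n = 0.75×0.6×65×0.25×12.25 = 89.6 kips; take 89.6 kips (rupture).
Tension yield (gross): A_g = 3.0625×0.25 = 0.76563 in². φR_n = 0.90 × 50 × 0.76563 = 34.5 kips.
Governing: min(85.3, 89.6, 34.5) = 34.5 kips → gross-section yield.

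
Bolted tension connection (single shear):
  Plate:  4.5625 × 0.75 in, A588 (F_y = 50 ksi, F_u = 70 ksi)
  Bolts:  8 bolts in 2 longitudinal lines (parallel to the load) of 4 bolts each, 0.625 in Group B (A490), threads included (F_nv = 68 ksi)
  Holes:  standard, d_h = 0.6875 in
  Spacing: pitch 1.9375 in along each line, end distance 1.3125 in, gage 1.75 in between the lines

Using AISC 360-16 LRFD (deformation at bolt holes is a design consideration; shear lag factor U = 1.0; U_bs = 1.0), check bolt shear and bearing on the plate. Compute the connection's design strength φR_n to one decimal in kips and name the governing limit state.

Bolt shear: A_b = π(0.625)²/4 = 0.3068 in². φR_n = 0.75 × 68 × 0.3068 × 8 × 1 = 125.2 kips.
Bearing (0.75 in plate, F_u = 70 ksi): end bolts L_c = 1.3125 − 0.6875/2 = 0.96875, R_n = min(1.2×0.96875×0.75×70, 2.4×0.625×0.75×70) = 61.031 kips/bolt; interior L_c = 1.9375 − 0.6875 = 1.25, R_n = 78.75 kips/bolt. φR_n = 0.75 × (2×61.031 + 6×78.75) = 445.9 kips.
Governing: min(125.2, 445.9) = 125.2 kips → bolt shear.

125.2 kips (bolt shear governs)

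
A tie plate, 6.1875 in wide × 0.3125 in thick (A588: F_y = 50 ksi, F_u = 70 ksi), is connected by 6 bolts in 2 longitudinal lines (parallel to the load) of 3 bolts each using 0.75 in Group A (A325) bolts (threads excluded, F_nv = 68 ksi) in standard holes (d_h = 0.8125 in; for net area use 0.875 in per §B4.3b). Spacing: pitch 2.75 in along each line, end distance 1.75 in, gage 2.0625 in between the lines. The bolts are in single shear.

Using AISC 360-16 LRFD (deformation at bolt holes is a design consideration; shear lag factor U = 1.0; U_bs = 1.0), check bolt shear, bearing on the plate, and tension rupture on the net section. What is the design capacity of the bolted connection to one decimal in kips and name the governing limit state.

72.8 kips (net-section rupture governs)

Bolt shear: A_b = π(0.75)²/4 = 0.44179 in². φR_n = 0.75 × 68 × 0.44179 × 6 × 1 = 135.2 kips.
Bearing (0.3125 in plate, F_u = 70 ksi): end bolts L_c = 1.75 − 0.8125/2 = 1.34375, R_n = min(1.2×1.34375×0.3125×70, 2.4×0.75×0.3125×70) = 35.273 kips/bolt; interior L_c = 2.75 − 0.8125 = 1.9375, R_n = 39.375 kips/bolt. φR_n = 0.75 × (2×35.273 + 4×39.375) = 171.0 kips.
Tension rupture (net): A_n = (6.1875 − 2×0.875)×0.3125 = 1.3867 in² (U = 1.0, A_e = A_n). φR_n = 0.75 × 70 × 1.3867 = 72.8 kips.
Governing: min(135.2, 171.0, 72.8) = 72.8 kips → net-section rupture.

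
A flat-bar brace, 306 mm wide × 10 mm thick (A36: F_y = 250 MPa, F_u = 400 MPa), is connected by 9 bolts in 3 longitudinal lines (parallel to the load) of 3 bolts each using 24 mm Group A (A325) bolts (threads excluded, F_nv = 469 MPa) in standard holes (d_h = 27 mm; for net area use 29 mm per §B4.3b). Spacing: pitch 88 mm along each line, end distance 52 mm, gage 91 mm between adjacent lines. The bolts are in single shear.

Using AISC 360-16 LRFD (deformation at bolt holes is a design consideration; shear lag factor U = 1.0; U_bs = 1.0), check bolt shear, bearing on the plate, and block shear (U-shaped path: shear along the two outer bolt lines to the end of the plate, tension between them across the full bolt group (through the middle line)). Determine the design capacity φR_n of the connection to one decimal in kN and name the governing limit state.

885.0 kN (block shear governs)

Bolt shear: A_b = π(24)²/4 = 452.39 mm². φR_n = 0.75 × 469 × 452.39 × 9 × 1 = 1432.2 kN.
Bearing (10 mm plate, F_u = 400 MPa): end bolts L_c = 52 − 27/2 = 38.5, R_n = min(1.2×38.5×10×400, 2.4×24×10×400) = 184.8 kN/bolt; interior L_c = 88 − 27 = 61, R_n = 230.4 kN/bolt. φR_n = 0.75 × (3×184.8 + 6×230.4) = 1452.6 kN.
Block shear: shear path 2×[52+2×88] = 2×228 mm, A_gv = 4560, A_nv = 2×(228 − 2.5×29)×10 = 3110 mm²; tension across gage: (182 − 2×29)×10 = 1240 mm². R_n = min(0.6×400×3110, 0.6×250×4560) + 1.0×400×1240 = min(746.4, 684) + 496 = 1180 kN. φR_n = 0.75 × 1180 = 885.0 kN.
Governing: min(1432.2, 1452.6, 885.0) = 885.0 kN → block shear.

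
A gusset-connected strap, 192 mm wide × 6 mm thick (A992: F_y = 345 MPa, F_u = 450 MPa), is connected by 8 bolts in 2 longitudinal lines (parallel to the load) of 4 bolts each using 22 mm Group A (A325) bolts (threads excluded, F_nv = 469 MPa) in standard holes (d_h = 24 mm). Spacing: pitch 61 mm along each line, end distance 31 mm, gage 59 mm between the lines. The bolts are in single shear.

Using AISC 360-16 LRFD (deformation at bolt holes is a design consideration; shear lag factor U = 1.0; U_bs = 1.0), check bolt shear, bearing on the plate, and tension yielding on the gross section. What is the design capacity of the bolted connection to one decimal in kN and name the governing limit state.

357.7 kN (gross-section yield governs)

Bolt shear: A_b = π(22)²/4 = 380.13 mm². φR_n = 0.75 × 469 × 380.13 × 8 × 1 = 1069.7 kN.
Bearing (6 mm plate, F_u = 450 MPa): end bolts L_c = 31 − 24/2 = 19, R_n = min(1.2×19×6×450, 2.4×22×6×450) = 61.56 kN/bolt; interior L_c = 61 − 24 = 37, R_n = 119.88 kN/bolt. φR_n = 0.75 × (2×61.56 + 6×119.88) = 631.8 kN.
Tension yield (gross): A_g = 192×6 = 1152 mm². φR_n = 0.90 × 345 × 1152 = 357.7 kN.
Governing: min(1069.7, 631.8, 357.7) = 357.7 kN → gross-section yield.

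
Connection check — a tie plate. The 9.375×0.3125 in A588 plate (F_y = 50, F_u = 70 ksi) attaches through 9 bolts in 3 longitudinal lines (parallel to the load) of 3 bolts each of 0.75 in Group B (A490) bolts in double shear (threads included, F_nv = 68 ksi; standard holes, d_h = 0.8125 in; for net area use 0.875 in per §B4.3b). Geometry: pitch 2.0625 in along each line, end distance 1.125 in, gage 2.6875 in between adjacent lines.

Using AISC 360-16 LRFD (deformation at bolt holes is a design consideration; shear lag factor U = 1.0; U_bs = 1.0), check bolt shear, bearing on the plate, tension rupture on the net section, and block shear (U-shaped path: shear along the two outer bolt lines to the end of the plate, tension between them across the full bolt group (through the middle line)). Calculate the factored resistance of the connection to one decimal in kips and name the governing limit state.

110.7 kips (net-section rupture governs)

Bolt shear: A_b = π(0.75)²/4 = 0.44179 in². φR_n = 0.75 × 68 × 0.44179 × 9 × 2 = 405.6 kips.
Bearing (0.3125 in plate, F_u = 70 ksi): end bolts L_c = 1.125 − 0.8125/2 = 0.71875, R_n = min(1.2×0.71875×0.3125×70, 2.4×0.75×0.3125×70) = 18.867 kips/bolt; interior L_c = 2.0625 − 0.8125 = 1.25, R_n = 32.813 kips/bolt. φR_n = 0.75 × (3×18.867 + 6×32.813) = 190.1 kips.
Tension rupture (net): A_n = (9.375 − 3×0.875)×0.3125 = 2.1094 in² (U = 1.0, A_e = A_n). φR_n = 0.75 × 70 × 2.1094 = 110.7 kips.
Block shear: shear path 2×[1.125+2×2.0625] = 2×5.25 in, A_gv = 3.2813, A_nv = 2×(5.25 − 2.5×0.875)×0.3125 = 1.9141 in²; tension across gage: (5.375 − 2×0.875)×0.3125 = 1.1328 in². R_n = min(0.6×70×1.9141, 0.6×50×3.2813) + 1.0×70×1.1328 = min(80.392, 98.439) + 79.296 = 159.69 kips. φR_n = 0.75 × 159.69 = 119.8 kips.
Governing: min(405.6, 190.1, 110.7, 119.8) = 110.7 kips → net-section rupture.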